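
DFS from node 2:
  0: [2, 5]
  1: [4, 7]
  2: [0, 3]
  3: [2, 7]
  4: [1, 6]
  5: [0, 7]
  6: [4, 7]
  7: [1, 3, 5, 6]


Visit 2, push [3, 0]
Visit 0, push [5]
Visit 5, push [7]
Visit 7, push [6, 3, 1]
Visit 1, push [4]
Visit 4, push [6]
Visit 6, push []
Visit 3, push []

DFS order: [2, 0, 5, 7, 1, 4, 6, 3]


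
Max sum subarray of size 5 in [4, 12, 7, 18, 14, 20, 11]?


[0:5]: 55
[1:6]: 71
[2:7]: 70

Max: 71 at [1:6]


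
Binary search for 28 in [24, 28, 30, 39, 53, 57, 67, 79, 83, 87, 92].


Step 1: lo=0, hi=10, mid=5, val=57
Step 2: lo=0, hi=4, mid=2, val=30
Step 3: lo=0, hi=1, mid=0, val=24
Step 4: lo=1, hi=1, mid=1, val=28

Found at index 1


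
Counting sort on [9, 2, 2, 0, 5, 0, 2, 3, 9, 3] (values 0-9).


Input: [9, 2, 2, 0, 5, 0, 2, 3, 9, 3]
Counts: [2, 0, 3, 2, 0, 1, 0, 0, 0, 2]

Sorted: [0, 0, 2, 2, 2, 3, 3, 5, 9, 9]


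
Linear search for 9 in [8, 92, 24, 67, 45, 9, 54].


i=0: 8!=9
i=1: 92!=9
i=2: 24!=9
i=3: 67!=9
i=4: 45!=9
i=5: 9==9 found!

Found at 5, 6 comps


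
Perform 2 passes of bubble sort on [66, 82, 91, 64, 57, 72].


Initial: [66, 82, 91, 64, 57, 72]
Pass 1: [66, 82, 64, 57, 72, 91] (3 swaps)
Pass 2: [66, 64, 57, 72, 82, 91] (3 swaps)

After 2 passes: [66, 64, 57, 72, 82, 91]


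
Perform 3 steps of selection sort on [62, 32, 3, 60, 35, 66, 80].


Initial: [62, 32, 3, 60, 35, 66, 80]
Step 1: min=3 at 2
  Swap: [3, 32, 62, 60, 35, 66, 80]
Step 2: min=32 at 1
  Swap: [3, 32, 62, 60, 35, 66, 80]
Step 3: min=35 at 4
  Swap: [3, 32, 35, 60, 62, 66, 80]

After 3 steps: [3, 32, 35, 60, 62, 66, 80]


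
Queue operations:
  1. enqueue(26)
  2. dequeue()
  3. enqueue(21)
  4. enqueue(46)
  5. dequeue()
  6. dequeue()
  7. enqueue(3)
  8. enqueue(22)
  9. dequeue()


enqueue(26) -> [26]
dequeue()->26, []
enqueue(21) -> [21]
enqueue(46) -> [21, 46]
dequeue()->21, [46]
dequeue()->46, []
enqueue(3) -> [3]
enqueue(22) -> [3, 22]
dequeue()->3, [22]

Final queue: [22]


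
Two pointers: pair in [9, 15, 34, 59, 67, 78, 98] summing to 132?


lo=0(9)+hi=6(98)=107
lo=1(15)+hi=6(98)=113
lo=2(34)+hi=6(98)=132

Yes: 34+98=132


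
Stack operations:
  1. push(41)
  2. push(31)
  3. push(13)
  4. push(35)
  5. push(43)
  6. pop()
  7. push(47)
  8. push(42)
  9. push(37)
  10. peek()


push(41) -> [41]
push(31) -> [41, 31]
push(13) -> [41, 31, 13]
push(35) -> [41, 31, 13, 35]
push(43) -> [41, 31, 13, 35, 43]
pop()->43, [41, 31, 13, 35]
push(47) -> [41, 31, 13, 35, 47]
push(42) -> [41, 31, 13, 35, 47, 42]
push(37) -> [41, 31, 13, 35, 47, 42, 37]
peek()->37

Final stack: [41, 31, 13, 35, 47, 42, 37]


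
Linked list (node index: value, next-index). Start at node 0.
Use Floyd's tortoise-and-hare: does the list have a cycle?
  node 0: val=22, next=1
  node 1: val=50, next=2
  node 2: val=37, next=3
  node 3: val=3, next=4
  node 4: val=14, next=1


Floyd's tortoise (slow, +1) and hare (fast, +2):
  init: slow=0, fast=0
  step 1: slow=1, fast=2
  step 2: slow=2, fast=4
  step 3: slow=3, fast=2
  step 4: slow=4, fast=4
  slow == fast at node 4: cycle detected

Cycle: yes


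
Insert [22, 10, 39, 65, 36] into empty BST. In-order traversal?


Insert 22: root
Insert 10: L from 22
Insert 39: R from 22
Insert 65: R from 22 -> R from 39
Insert 36: R from 22 -> L from 39

In-order: [10, 22, 36, 39, 65]


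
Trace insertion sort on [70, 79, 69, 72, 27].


Initial: [70, 79, 69, 72, 27]
Insert 79: [70, 79, 69, 72, 27]
Insert 69: [69, 70, 79, 72, 27]
Insert 72: [69, 70, 72, 79, 27]
Insert 27: [27, 69, 70, 72, 79]

Sorted: [27, 69, 70, 72, 79]


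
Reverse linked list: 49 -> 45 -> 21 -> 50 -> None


Step 1: curr=49, set curr.next=prev(None) | reversed so far: 49
Step 2: curr=45, set curr.next=prev(49) | reversed so far: 45 -> 49
Step 3: curr=21, set curr.next=prev(45) | reversed so far: 21 -> 45 -> 49
Step 4: curr=50, set curr.next=prev(21) | reversed so far: 50 -> 21 -> 45 -> 49

50 -> 21 -> 45 -> 49 -> None


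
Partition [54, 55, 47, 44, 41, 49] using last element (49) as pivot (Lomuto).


Pivot: 49
  47 <= 49: swap -> [47, 55, 54, 44, 41, 49]
  44 <= 49: swap -> [47, 44, 54, 55, 41, 49]
  41 <= 49: swap -> [47, 44, 41, 55, 54, 49]
Place pivot at 3: [47, 44, 41, 49, 54, 55]

Partitioned: [47, 44, 41, 49, 54, 55]


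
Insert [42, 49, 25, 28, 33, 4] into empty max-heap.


Insert 42: [42]
Insert 49: [49, 42]
Insert 25: [49, 42, 25]
Insert 28: [49, 42, 25, 28]
Insert 33: [49, 42, 25, 28, 33]
Insert 4: [49, 42, 25, 28, 33, 4]

Final heap: [49, 42, 25, 28, 33, 4]


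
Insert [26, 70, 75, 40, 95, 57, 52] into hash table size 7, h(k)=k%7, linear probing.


Insert 26: h=5 -> slot 5
Insert 70: h=0 -> slot 0
Insert 75: h=5, 1 probes -> slot 6
Insert 40: h=5, 3 probes -> slot 1
Insert 95: h=4 -> slot 4
Insert 57: h=1, 1 probes -> slot 2
Insert 52: h=3 -> slot 3

Table: [70, 40, 57, 52, 95, 26, 75]


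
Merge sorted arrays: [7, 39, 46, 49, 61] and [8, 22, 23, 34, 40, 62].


Take 7 from A
Take 8 from B
Take 22 from B
Take 23 from B
Take 34 from B
Take 39 from A
Take 40 from B
Take 46 from A
Take 49 from A
Take 61 from A

Merged: [7, 8, 22, 23, 34, 39, 40, 46, 49, 61, 62]


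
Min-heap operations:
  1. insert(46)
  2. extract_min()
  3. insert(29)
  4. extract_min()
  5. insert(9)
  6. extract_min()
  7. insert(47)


insert(46) -> [46]
extract_min()->46, []
insert(29) -> [29]
extract_min()->29, []
insert(9) -> [9]
extract_min()->9, []
insert(47) -> [47]

Final heap: [47]


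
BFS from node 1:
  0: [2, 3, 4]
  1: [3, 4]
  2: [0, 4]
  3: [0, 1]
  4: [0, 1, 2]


Visit 1, enqueue [3, 4]
Visit 3, enqueue [0]
Visit 4, enqueue [2]
Visit 0, enqueue []
Visit 2, enqueue []

BFS order: [1, 3, 4, 0, 2]


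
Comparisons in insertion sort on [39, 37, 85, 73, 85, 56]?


Algorithm: insertion sort
Input: [39, 37, 85, 73, 85, 56]
Sorted: [37, 39, 56, 73, 85, 85]

9


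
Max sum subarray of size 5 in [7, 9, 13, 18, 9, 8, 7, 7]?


[0:5]: 56
[1:6]: 57
[2:7]: 55
[3:8]: 49

Max: 57 at [1:6]


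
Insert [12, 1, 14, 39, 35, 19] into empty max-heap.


Insert 12: [12]
Insert 1: [12, 1]
Insert 14: [14, 1, 12]
Insert 39: [39, 14, 12, 1]
Insert 35: [39, 35, 12, 1, 14]
Insert 19: [39, 35, 19, 1, 14, 12]

Final heap: [39, 35, 19, 1, 14, 12]


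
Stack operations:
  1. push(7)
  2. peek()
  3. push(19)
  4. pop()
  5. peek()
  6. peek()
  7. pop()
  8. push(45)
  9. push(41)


push(7) -> [7]
peek()->7
push(19) -> [7, 19]
pop()->19, [7]
peek()->7
peek()->7
pop()->7, []
push(45) -> [45]
push(41) -> [45, 41]

Final stack: [45, 41]


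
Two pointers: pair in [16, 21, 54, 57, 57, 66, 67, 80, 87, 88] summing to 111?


lo=0(16)+hi=9(88)=104
lo=1(21)+hi=9(88)=109
lo=2(54)+hi=9(88)=142
lo=2(54)+hi=8(87)=141
lo=2(54)+hi=7(80)=134
lo=2(54)+hi=6(67)=121
lo=2(54)+hi=5(66)=120
lo=2(54)+hi=4(57)=111

Yes: 54+57=111


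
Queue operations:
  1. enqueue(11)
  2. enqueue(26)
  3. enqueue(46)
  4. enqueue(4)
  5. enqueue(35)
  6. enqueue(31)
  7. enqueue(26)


enqueue(11) -> [11]
enqueue(26) -> [11, 26]
enqueue(46) -> [11, 26, 46]
enqueue(4) -> [11, 26, 46, 4]
enqueue(35) -> [11, 26, 46, 4, 35]
enqueue(31) -> [11, 26, 46, 4, 35, 31]
enqueue(26) -> [11, 26, 46, 4, 35, 31, 26]

Final queue: [11, 26, 46, 4, 35, 31, 26]


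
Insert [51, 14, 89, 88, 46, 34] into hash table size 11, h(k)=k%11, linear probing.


Insert 51: h=7 -> slot 7
Insert 14: h=3 -> slot 3
Insert 89: h=1 -> slot 1
Insert 88: h=0 -> slot 0
Insert 46: h=2 -> slot 2
Insert 34: h=1, 3 probes -> slot 4

Table: [88, 89, 46, 14, 34, None, None, 51, None, None, None]


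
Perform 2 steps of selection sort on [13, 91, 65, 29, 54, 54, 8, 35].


Initial: [13, 91, 65, 29, 54, 54, 8, 35]
Step 1: min=8 at 6
  Swap: [8, 91, 65, 29, 54, 54, 13, 35]
Step 2: min=13 at 6
  Swap: [8, 13, 65, 29, 54, 54, 91, 35]

After 2 steps: [8, 13, 65, 29, 54, 54, 91, 35]


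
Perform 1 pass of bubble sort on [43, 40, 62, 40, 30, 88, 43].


Initial: [43, 40, 62, 40, 30, 88, 43]
Pass 1: [40, 43, 40, 30, 62, 43, 88] (4 swaps)

After 1 pass: [40, 43, 40, 30, 62, 43, 88]


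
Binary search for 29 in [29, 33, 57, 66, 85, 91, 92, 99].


Step 1: lo=0, hi=7, mid=3, val=66
Step 2: lo=0, hi=2, mid=1, val=33
Step 3: lo=0, hi=0, mid=0, val=29

Found at index 0


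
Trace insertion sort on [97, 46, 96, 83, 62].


Initial: [97, 46, 96, 83, 62]
Insert 46: [46, 97, 96, 83, 62]
Insert 96: [46, 96, 97, 83, 62]
Insert 83: [46, 83, 96, 97, 62]
Insert 62: [46, 62, 83, 96, 97]

Sorted: [46, 62, 83, 96, 97]


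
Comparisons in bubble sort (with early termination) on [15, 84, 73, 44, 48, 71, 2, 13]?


Algorithm: bubble sort (with early termination)
Input: [15, 84, 73, 44, 48, 71, 2, 13]
Sorted: [2, 13, 15, 44, 48, 71, 73, 84]

28


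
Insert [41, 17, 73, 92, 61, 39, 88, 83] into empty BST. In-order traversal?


Insert 41: root
Insert 17: L from 41
Insert 73: R from 41
Insert 92: R from 41 -> R from 73
Insert 61: R from 41 -> L from 73
Insert 39: L from 41 -> R from 17
Insert 88: R from 41 -> R from 73 -> L from 92
Insert 83: R from 41 -> R from 73 -> L from 92 -> L from 88

In-order: [17, 39, 41, 61, 73, 83, 88, 92]


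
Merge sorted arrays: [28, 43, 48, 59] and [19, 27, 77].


Take 19 from B
Take 27 from B
Take 28 from A
Take 43 from A
Take 48 from A
Take 59 from A

Merged: [19, 27, 28, 43, 48, 59, 77]


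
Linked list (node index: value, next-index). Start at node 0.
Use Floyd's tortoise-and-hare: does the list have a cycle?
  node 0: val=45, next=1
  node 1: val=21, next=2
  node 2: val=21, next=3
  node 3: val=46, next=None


Floyd's tortoise (slow, +1) and hare (fast, +2):
  init: slow=0, fast=0
  step 1: slow=1, fast=2
  step 2: fast 2->3->None, no cycle

Cycle: no


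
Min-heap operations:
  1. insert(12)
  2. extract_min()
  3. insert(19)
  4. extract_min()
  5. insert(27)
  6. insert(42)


insert(12) -> [12]
extract_min()->12, []
insert(19) -> [19]
extract_min()->19, []
insert(27) -> [27]
insert(42) -> [27, 42]

Final heap: [27, 42]


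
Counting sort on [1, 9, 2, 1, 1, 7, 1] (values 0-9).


Input: [1, 9, 2, 1, 1, 7, 1]
Counts: [0, 4, 1, 0, 0, 0, 0, 1, 0, 1]

Sorted: [1, 1, 1, 1, 2, 7, 9]


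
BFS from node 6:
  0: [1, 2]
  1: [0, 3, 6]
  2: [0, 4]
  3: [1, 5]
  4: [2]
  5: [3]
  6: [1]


Visit 6, enqueue [1]
Visit 1, enqueue [0, 3]
Visit 0, enqueue [2]
Visit 3, enqueue [5]
Visit 2, enqueue [4]
Visit 5, enqueue []
Visit 4, enqueue []

BFS order: [6, 1, 0, 3, 2, 5, 4]


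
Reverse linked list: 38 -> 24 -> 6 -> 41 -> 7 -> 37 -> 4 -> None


Step 1: curr=38, set curr.next=prev(None) | reversed so far: 38
Step 2: curr=24, set curr.next=prev(38) | reversed so far: 24 -> 38
Step 3: curr=6, set curr.next=prev(24) | reversed so far: 6 -> 24 -> 38
Step 4: curr=41, set curr.next=prev(6) | reversed so far: 41 -> 6 -> 24 -> 38
Step 5: curr=7, set curr.next=prev(41) | reversed so far: 7 -> 41 -> 6 -> 24 -> 38
Step 6: curr=37, set curr.next=prev(7) | reversed so far: 37 -> 7 -> 41 -> 6 -> 24 -> 38
Step 7: curr=4, set curr.next=prev(37) | reversed so far: 4 -> 37 -> 7 -> 41 -> 6 -> 24 -> 38

4 -> 37 -> 7 -> 41 -> 6 -> 24 -> 38 -> None


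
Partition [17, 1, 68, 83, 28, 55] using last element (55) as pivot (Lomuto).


Pivot: 55
  17 <= 55: advance i (no swap)
  1 <= 55: advance i (no swap)
  28 <= 55: swap -> [17, 1, 28, 83, 68, 55]
Place pivot at 3: [17, 1, 28, 55, 68, 83]

Partitioned: [17, 1, 28, 55, 68, 83]


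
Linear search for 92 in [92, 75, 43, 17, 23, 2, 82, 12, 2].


i=0: 92==92 found!

Found at 0, 1 comps


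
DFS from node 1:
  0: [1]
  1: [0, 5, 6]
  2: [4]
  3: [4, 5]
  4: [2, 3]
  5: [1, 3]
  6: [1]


Visit 1, push [6, 5, 0]
Visit 0, push []
Visit 5, push [3]
Visit 3, push [4]
Visit 4, push [2]
Visit 2, push []
Visit 6, push []

DFS order: [1, 0, 5, 3, 4, 2, 6]


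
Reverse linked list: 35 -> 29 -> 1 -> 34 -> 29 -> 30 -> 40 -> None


Step 1: curr=35, set curr.next=prev(None) | reversed so far: 35
Step 2: curr=29, set curr.next=prev(35) | reversed so far: 29 -> 35
Step 3: curr=1, set curr.next=prev(29) | reversed so far: 1 -> 29 -> 35
Step 4: curr=34, set curr.next=prev(1) | reversed so far: 34 -> 1 -> 29 -> 35
Step 5: curr=29, set curr.next=prev(34) | reversed so far: 29 -> 34 -> 1 -> 29 -> 35
Step 6: curr=30, set curr.next=prev(29) | reversed so far: 30 -> 29 -> 34 -> 1 -> 29 -> 35
Step 7: curr=40, set curr.next=prev(30) | reversed so far: 40 -> 30 -> 29 -> 34 -> 1 -> 29 -> 35

40 -> 30 -> 29 -> 34 -> 1 -> 29 -> 35 -> None


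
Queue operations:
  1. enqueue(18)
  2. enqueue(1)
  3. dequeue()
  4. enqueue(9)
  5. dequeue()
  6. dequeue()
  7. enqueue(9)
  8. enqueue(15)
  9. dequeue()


enqueue(18) -> [18]
enqueue(1) -> [18, 1]
dequeue()->18, [1]
enqueue(9) -> [1, 9]
dequeue()->1, [9]
dequeue()->9, []
enqueue(9) -> [9]
enqueue(15) -> [9, 15]
dequeue()->9, [15]

Final queue: [15]


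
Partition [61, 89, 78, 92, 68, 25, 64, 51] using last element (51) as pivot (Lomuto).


Pivot: 51
  25 <= 51: swap -> [25, 89, 78, 92, 68, 61, 64, 51]
Place pivot at 1: [25, 51, 78, 92, 68, 61, 64, 89]

Partitioned: [25, 51, 78, 92, 68, 61, 64, 89]


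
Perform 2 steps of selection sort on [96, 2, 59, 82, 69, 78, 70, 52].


Initial: [96, 2, 59, 82, 69, 78, 70, 52]
Step 1: min=2 at 1
  Swap: [2, 96, 59, 82, 69, 78, 70, 52]
Step 2: min=52 at 7
  Swap: [2, 52, 59, 82, 69, 78, 70, 96]

After 2 steps: [2, 52, 59, 82, 69, 78, 70, 96]


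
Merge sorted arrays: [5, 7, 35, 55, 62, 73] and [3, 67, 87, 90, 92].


Take 3 from B
Take 5 from A
Take 7 from A
Take 35 from A
Take 55 from A
Take 62 from A
Take 67 from B
Take 73 from A

Merged: [3, 5, 7, 35, 55, 62, 67, 73, 87, 90, 92]


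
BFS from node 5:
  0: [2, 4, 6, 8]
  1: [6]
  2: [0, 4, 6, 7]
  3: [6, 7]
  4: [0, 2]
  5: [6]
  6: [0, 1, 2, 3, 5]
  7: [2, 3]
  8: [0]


Visit 5, enqueue [6]
Visit 6, enqueue [0, 1, 2, 3]
Visit 0, enqueue [4, 8]
Visit 1, enqueue []
Visit 2, enqueue [7]
Visit 3, enqueue []
Visit 4, enqueue []
Visit 8, enqueue []
Visit 7, enqueue []

BFS order: [5, 6, 0, 1, 2, 3, 4, 8, 7]


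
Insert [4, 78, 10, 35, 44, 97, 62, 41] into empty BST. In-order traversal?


Insert 4: root
Insert 78: R from 4
Insert 10: R from 4 -> L from 78
Insert 35: R from 4 -> L from 78 -> R from 10
Insert 44: R from 4 -> L from 78 -> R from 10 -> R from 35
Insert 97: R from 4 -> R from 78
Insert 62: R from 4 -> L from 78 -> R from 10 -> R from 35 -> R from 44
Insert 41: R from 4 -> L from 78 -> R from 10 -> R from 35 -> L from 44

In-order: [4, 10, 35, 41, 44, 62, 78, 97]


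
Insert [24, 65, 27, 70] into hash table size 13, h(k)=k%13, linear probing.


Insert 24: h=11 -> slot 11
Insert 65: h=0 -> slot 0
Insert 27: h=1 -> slot 1
Insert 70: h=5 -> slot 5

Table: [65, 27, None, None, None, 70, None, None, None, None, None, 24, None]


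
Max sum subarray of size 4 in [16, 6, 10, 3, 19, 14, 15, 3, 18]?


[0:4]: 35
[1:5]: 38
[2:6]: 46
[3:7]: 51
[4:8]: 51
[5:9]: 50

Max: 51 at [3:7]


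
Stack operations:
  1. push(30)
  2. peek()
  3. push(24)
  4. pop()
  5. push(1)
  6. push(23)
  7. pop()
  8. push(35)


push(30) -> [30]
peek()->30
push(24) -> [30, 24]
pop()->24, [30]
push(1) -> [30, 1]
push(23) -> [30, 1, 23]
pop()->23, [30, 1]
push(35) -> [30, 1, 35]

Final stack: [30, 1, 35]


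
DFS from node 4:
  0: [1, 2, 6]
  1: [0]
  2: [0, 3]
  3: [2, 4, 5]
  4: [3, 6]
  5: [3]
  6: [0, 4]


Visit 4, push [6, 3]
Visit 3, push [5, 2]
Visit 2, push [0]
Visit 0, push [6, 1]
Visit 1, push []
Visit 6, push []
Visit 5, push []

DFS order: [4, 3, 2, 0, 1, 6, 5]


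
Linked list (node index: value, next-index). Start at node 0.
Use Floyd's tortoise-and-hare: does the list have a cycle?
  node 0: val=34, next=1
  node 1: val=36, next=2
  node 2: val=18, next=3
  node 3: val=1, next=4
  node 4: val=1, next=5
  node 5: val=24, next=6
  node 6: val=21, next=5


Floyd's tortoise (slow, +1) and hare (fast, +2):
  init: slow=0, fast=0
  step 1: slow=1, fast=2
  step 2: slow=2, fast=4
  step 3: slow=3, fast=6
  step 4: slow=4, fast=6
  step 5: slow=5, fast=6
  step 6: slow=6, fast=6
  slow == fast at node 6: cycle detected

Cycle: yes


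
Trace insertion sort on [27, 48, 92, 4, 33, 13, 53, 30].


Initial: [27, 48, 92, 4, 33, 13, 53, 30]
Insert 48: [27, 48, 92, 4, 33, 13, 53, 30]
Insert 92: [27, 48, 92, 4, 33, 13, 53, 30]
Insert 4: [4, 27, 48, 92, 33, 13, 53, 30]
Insert 33: [4, 27, 33, 48, 92, 13, 53, 30]
Insert 13: [4, 13, 27, 33, 48, 92, 53, 30]
Insert 53: [4, 13, 27, 33, 48, 53, 92, 30]
Insert 30: [4, 13, 27, 30, 33, 48, 53, 92]

Sorted: [4, 13, 27, 30, 33, 48, 53, 92]


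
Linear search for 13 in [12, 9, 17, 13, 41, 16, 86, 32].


i=0: 12!=13
i=1: 9!=13
i=2: 17!=13
i=3: 13==13 found!

Found at 3, 4 comps


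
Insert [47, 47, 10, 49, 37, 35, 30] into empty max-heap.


Insert 47: [47]
Insert 47: [47, 47]
Insert 10: [47, 47, 10]
Insert 49: [49, 47, 10, 47]
Insert 37: [49, 47, 10, 47, 37]
Insert 35: [49, 47, 35, 47, 37, 10]
Insert 30: [49, 47, 35, 47, 37, 10, 30]

Final heap: [49, 47, 35, 47, 37, 10, 30]


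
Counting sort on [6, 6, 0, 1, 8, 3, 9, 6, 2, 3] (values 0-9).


Input: [6, 6, 0, 1, 8, 3, 9, 6, 2, 3]
Counts: [1, 1, 1, 2, 0, 0, 3, 0, 1, 1]

Sorted: [0, 1, 2, 3, 3, 6, 6, 6, 8, 9]


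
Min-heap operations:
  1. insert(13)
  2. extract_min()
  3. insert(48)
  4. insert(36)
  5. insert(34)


insert(13) -> [13]
extract_min()->13, []
insert(48) -> [48]
insert(36) -> [36, 48]
insert(34) -> [34, 48, 36]

Final heap: [34, 48, 36]


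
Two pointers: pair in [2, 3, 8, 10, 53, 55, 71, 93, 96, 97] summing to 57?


lo=0(2)+hi=9(97)=99
lo=0(2)+hi=8(96)=98
lo=0(2)+hi=7(93)=95
lo=0(2)+hi=6(71)=73
lo=0(2)+hi=5(55)=57

Yes: 2+55=57


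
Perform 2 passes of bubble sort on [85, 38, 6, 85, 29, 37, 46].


Initial: [85, 38, 6, 85, 29, 37, 46]
Pass 1: [38, 6, 85, 29, 37, 46, 85] (5 swaps)
Pass 2: [6, 38, 29, 37, 46, 85, 85] (4 swaps)

After 2 passes: [6, 38, 29, 37, 46, 85, 85]


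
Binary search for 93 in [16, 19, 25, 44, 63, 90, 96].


Step 1: lo=0, hi=6, mid=3, val=44
Step 2: lo=4, hi=6, mid=5, val=90
Step 3: lo=6, hi=6, mid=6, val=96

Not found


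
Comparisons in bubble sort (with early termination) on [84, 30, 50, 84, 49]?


Algorithm: bubble sort (with early termination)
Input: [84, 30, 50, 84, 49]
Sorted: [30, 49, 50, 84, 84]

10


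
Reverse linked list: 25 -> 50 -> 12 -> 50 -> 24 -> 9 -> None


Step 1: curr=25, set curr.next=prev(None) | reversed so far: 25
Step 2: curr=50, set curr.next=prev(25) | reversed so far: 50 -> 25
Step 3: curr=12, set curr.next=prev(50) | reversed so far: 12 -> 50 -> 25
Step 4: curr=50, set curr.next=prev(12) | reversed so far: 50 -> 12 -> 50 -> 25
Step 5: curr=24, set curr.next=prev(50) | reversed so far: 24 -> 50 -> 12 -> 50 -> 25
Step 6: curr=9, set curr.next=prev(24) | reversed so far: 9 -> 24 -> 50 -> 12 -> 50 -> 25

9 -> 24 -> 50 -> 12 -> 50 -> 25 -> None


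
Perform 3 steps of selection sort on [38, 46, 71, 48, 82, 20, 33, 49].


Initial: [38, 46, 71, 48, 82, 20, 33, 49]
Step 1: min=20 at 5
  Swap: [20, 46, 71, 48, 82, 38, 33, 49]
Step 2: min=33 at 6
  Swap: [20, 33, 71, 48, 82, 38, 46, 49]
Step 3: min=38 at 5
  Swap: [20, 33, 38, 48, 82, 71, 46, 49]

After 3 steps: [20, 33, 38, 48, 82, 71, 46, 49]


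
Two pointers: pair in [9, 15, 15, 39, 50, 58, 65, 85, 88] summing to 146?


lo=0(9)+hi=8(88)=97
lo=1(15)+hi=8(88)=103
lo=2(15)+hi=8(88)=103
lo=3(39)+hi=8(88)=127
lo=4(50)+hi=8(88)=138
lo=5(58)+hi=8(88)=146

Yes: 58+88=146


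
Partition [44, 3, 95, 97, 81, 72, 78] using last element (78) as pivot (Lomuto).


Pivot: 78
  44 <= 78: advance i (no swap)
  3 <= 78: advance i (no swap)
  72 <= 78: swap -> [44, 3, 72, 97, 81, 95, 78]
Place pivot at 3: [44, 3, 72, 78, 81, 95, 97]

Partitioned: [44, 3, 72, 78, 81, 95, 97]


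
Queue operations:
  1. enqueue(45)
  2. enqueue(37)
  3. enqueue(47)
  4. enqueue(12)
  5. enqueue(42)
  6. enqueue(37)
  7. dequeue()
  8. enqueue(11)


enqueue(45) -> [45]
enqueue(37) -> [45, 37]
enqueue(47) -> [45, 37, 47]
enqueue(12) -> [45, 37, 47, 12]
enqueue(42) -> [45, 37, 47, 12, 42]
enqueue(37) -> [45, 37, 47, 12, 42, 37]
dequeue()->45, [37, 47, 12, 42, 37]
enqueue(11) -> [37, 47, 12, 42, 37, 11]

Final queue: [37, 47, 12, 42, 37, 11]


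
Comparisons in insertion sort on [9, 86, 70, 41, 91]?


Algorithm: insertion sort
Input: [9, 86, 70, 41, 91]
Sorted: [9, 41, 70, 86, 91]

7


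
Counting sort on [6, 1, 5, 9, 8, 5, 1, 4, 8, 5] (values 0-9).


Input: [6, 1, 5, 9, 8, 5, 1, 4, 8, 5]
Counts: [0, 2, 0, 0, 1, 3, 1, 0, 2, 1]

Sorted: [1, 1, 4, 5, 5, 5, 6, 8, 8, 9]


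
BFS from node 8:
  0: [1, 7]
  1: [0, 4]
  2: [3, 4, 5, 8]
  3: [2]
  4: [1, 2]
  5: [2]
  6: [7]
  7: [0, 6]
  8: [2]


Visit 8, enqueue [2]
Visit 2, enqueue [3, 4, 5]
Visit 3, enqueue []
Visit 4, enqueue [1]
Visit 5, enqueue []
Visit 1, enqueue [0]
Visit 0, enqueue [7]
Visit 7, enqueue [6]
Visit 6, enqueue []

BFS order: [8, 2, 3, 4, 5, 1, 0, 7, 6]


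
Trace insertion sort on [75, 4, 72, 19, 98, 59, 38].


Initial: [75, 4, 72, 19, 98, 59, 38]
Insert 4: [4, 75, 72, 19, 98, 59, 38]
Insert 72: [4, 72, 75, 19, 98, 59, 38]
Insert 19: [4, 19, 72, 75, 98, 59, 38]
Insert 98: [4, 19, 72, 75, 98, 59, 38]
Insert 59: [4, 19, 59, 72, 75, 98, 38]
Insert 38: [4, 19, 38, 59, 72, 75, 98]

Sorted: [4, 19, 38, 59, 72, 75, 98]


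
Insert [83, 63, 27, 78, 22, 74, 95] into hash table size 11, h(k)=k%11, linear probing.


Insert 83: h=6 -> slot 6
Insert 63: h=8 -> slot 8
Insert 27: h=5 -> slot 5
Insert 78: h=1 -> slot 1
Insert 22: h=0 -> slot 0
Insert 74: h=8, 1 probes -> slot 9
Insert 95: h=7 -> slot 7

Table: [22, 78, None, None, None, 27, 83, 95, 63, 74, None]


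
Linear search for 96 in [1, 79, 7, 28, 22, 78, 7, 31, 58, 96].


i=0: 1!=96
i=1: 79!=96
i=2: 7!=96
i=3: 28!=96
i=4: 22!=96
i=5: 78!=96
i=6: 7!=96
i=7: 31!=96
i=8: 58!=96
i=9: 96==96 found!

Found at 9, 10 comps


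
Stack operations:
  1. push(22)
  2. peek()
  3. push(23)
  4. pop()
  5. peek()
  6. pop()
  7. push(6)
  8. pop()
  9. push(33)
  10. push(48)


push(22) -> [22]
peek()->22
push(23) -> [22, 23]
pop()->23, [22]
peek()->22
pop()->22, []
push(6) -> [6]
pop()->6, []
push(33) -> [33]
push(48) -> [33, 48]

Final stack: [33, 48]


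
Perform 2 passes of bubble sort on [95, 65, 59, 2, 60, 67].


Initial: [95, 65, 59, 2, 60, 67]
Pass 1: [65, 59, 2, 60, 67, 95] (5 swaps)
Pass 2: [59, 2, 60, 65, 67, 95] (3 swaps)

After 2 passes: [59, 2, 60, 65, 67, 95]


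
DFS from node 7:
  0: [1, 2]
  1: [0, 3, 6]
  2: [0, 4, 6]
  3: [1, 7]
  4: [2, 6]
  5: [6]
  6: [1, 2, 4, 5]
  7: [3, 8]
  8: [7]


Visit 7, push [8, 3]
Visit 3, push [1]
Visit 1, push [6, 0]
Visit 0, push [2]
Visit 2, push [6, 4]
Visit 4, push [6]
Visit 6, push [5]
Visit 5, push []
Visit 8, push []

DFS order: [7, 3, 1, 0, 2, 4, 6, 5, 8]


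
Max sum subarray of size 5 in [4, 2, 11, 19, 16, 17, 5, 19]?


[0:5]: 52
[1:6]: 65
[2:7]: 68
[3:8]: 76

Max: 76 at [3:8]


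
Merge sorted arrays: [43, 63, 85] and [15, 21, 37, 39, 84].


Take 15 from B
Take 21 from B
Take 37 from B
Take 39 from B
Take 43 from A
Take 63 from A
Take 84 from B

Merged: [15, 21, 37, 39, 43, 63, 84, 85]


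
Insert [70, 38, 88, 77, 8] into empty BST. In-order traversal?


Insert 70: root
Insert 38: L from 70
Insert 88: R from 70
Insert 77: R from 70 -> L from 88
Insert 8: L from 70 -> L from 38

In-order: [8, 38, 70, 77, 88]


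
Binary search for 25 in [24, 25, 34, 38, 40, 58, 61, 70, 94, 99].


Step 1: lo=0, hi=9, mid=4, val=40
Step 2: lo=0, hi=3, mid=1, val=25

Found at index 1


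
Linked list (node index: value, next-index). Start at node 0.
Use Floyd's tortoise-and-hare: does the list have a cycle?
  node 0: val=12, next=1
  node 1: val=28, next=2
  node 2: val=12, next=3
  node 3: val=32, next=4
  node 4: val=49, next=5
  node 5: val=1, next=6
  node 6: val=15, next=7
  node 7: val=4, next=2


Floyd's tortoise (slow, +1) and hare (fast, +2):
  init: slow=0, fast=0
  step 1: slow=1, fast=2
  step 2: slow=2, fast=4
  step 3: slow=3, fast=6
  step 4: slow=4, fast=2
  step 5: slow=5, fast=4
  step 6: slow=6, fast=6
  slow == fast at node 6: cycle detected

Cycle: yes


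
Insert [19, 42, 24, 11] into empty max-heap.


Insert 19: [19]
Insert 42: [42, 19]
Insert 24: [42, 19, 24]
Insert 11: [42, 19, 24, 11]

Final heap: [42, 19, 24, 11]


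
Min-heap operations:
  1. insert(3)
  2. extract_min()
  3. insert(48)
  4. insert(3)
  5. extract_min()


insert(3) -> [3]
extract_min()->3, []
insert(48) -> [48]
insert(3) -> [3, 48]
extract_min()->3, [48]

Final heap: [48]


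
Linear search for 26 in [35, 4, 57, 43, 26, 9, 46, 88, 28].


i=0: 35!=26
i=1: 4!=26
i=2: 57!=26
i=3: 43!=26
i=4: 26==26 found!

Found at 4, 5 comps


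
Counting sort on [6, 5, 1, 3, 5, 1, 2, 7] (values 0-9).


Input: [6, 5, 1, 3, 5, 1, 2, 7]
Counts: [0, 2, 1, 1, 0, 2, 1, 1, 0, 0]

Sorted: [1, 1, 2, 3, 5, 5, 6, 7]


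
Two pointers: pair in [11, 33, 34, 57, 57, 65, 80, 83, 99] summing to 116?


lo=0(11)+hi=8(99)=110
lo=1(33)+hi=8(99)=132
lo=1(33)+hi=7(83)=116

Yes: 33+83=116


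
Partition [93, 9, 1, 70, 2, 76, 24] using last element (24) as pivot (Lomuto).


Pivot: 24
  9 <= 24: swap -> [9, 93, 1, 70, 2, 76, 24]
  1 <= 24: swap -> [9, 1, 93, 70, 2, 76, 24]
  2 <= 24: swap -> [9, 1, 2, 70, 93, 76, 24]
Place pivot at 3: [9, 1, 2, 24, 93, 76, 70]

Partitioned: [9, 1, 2, 24, 93, 76, 70]


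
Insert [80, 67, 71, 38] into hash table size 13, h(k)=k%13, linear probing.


Insert 80: h=2 -> slot 2
Insert 67: h=2, 1 probes -> slot 3
Insert 71: h=6 -> slot 6
Insert 38: h=12 -> slot 12

Table: [None, None, 80, 67, None, None, 71, None, None, None, None, None, 38]


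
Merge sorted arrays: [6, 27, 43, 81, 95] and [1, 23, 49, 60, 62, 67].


Take 1 from B
Take 6 from A
Take 23 from B
Take 27 from A
Take 43 from A
Take 49 from B
Take 60 from B
Take 62 from B
Take 67 from B

Merged: [1, 6, 23, 27, 43, 49, 60, 62, 67, 81, 95]


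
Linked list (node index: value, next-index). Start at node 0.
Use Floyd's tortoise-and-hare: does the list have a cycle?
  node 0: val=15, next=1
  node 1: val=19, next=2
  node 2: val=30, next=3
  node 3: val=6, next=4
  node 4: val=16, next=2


Floyd's tortoise (slow, +1) and hare (fast, +2):
  init: slow=0, fast=0
  step 1: slow=1, fast=2
  step 2: slow=2, fast=4
  step 3: slow=3, fast=3
  slow == fast at node 3: cycle detected

Cycle: yes


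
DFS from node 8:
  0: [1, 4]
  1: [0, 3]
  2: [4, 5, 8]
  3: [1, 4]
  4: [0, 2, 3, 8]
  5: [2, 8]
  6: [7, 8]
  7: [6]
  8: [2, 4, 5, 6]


Visit 8, push [6, 5, 4, 2]
Visit 2, push [5, 4]
Visit 4, push [3, 0]
Visit 0, push [1]
Visit 1, push [3]
Visit 3, push []
Visit 5, push []
Visit 6, push [7]
Visit 7, push []

DFS order: [8, 2, 4, 0, 1, 3, 5, 6, 7]


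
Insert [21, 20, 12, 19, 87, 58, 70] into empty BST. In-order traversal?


Insert 21: root
Insert 20: L from 21
Insert 12: L from 21 -> L from 20
Insert 19: L from 21 -> L from 20 -> R from 12
Insert 87: R from 21
Insert 58: R from 21 -> L from 87
Insert 70: R from 21 -> L from 87 -> R from 58

In-order: [12, 19, 20, 21, 58, 70, 87]


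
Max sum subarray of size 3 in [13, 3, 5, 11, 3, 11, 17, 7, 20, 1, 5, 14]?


[0:3]: 21
[1:4]: 19
[2:5]: 19
[3:6]: 25
[4:7]: 31
[5:8]: 35
[6:9]: 44
[7:10]: 28
[8:11]: 26
[9:12]: 20

Max: 44 at [6:9]


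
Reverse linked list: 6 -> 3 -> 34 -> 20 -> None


Step 1: curr=6, set curr.next=prev(None) | reversed so far: 6
Step 2: curr=3, set curr.next=prev(6) | reversed so far: 3 -> 6
Step 3: curr=34, set curr.next=prev(3) | reversed so far: 34 -> 3 -> 6
Step 4: curr=20, set curr.next=prev(34) | reversed so far: 20 -> 34 -> 3 -> 6

20 -> 34 -> 3 -> 6 -> None


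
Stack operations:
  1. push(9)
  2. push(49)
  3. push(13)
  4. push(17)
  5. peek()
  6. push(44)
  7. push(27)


push(9) -> [9]
push(49) -> [9, 49]
push(13) -> [9, 49, 13]
push(17) -> [9, 49, 13, 17]
peek()->17
push(44) -> [9, 49, 13, 17, 44]
push(27) -> [9, 49, 13, 17, 44, 27]

Final stack: [9, 49, 13, 17, 44, 27]


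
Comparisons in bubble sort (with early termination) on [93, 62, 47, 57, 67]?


Algorithm: bubble sort (with early termination)
Input: [93, 62, 47, 57, 67]
Sorted: [47, 57, 62, 67, 93]

9


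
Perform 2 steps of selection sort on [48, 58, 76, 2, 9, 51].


Initial: [48, 58, 76, 2, 9, 51]
Step 1: min=2 at 3
  Swap: [2, 58, 76, 48, 9, 51]
Step 2: min=9 at 4
  Swap: [2, 9, 76, 48, 58, 51]

After 2 steps: [2, 9, 76, 48, 58, 51]


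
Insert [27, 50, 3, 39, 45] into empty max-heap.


Insert 27: [27]
Insert 50: [50, 27]
Insert 3: [50, 27, 3]
Insert 39: [50, 39, 3, 27]
Insert 45: [50, 45, 3, 27, 39]

Final heap: [50, 45, 3, 27, 39]


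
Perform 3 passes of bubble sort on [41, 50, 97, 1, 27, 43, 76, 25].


Initial: [41, 50, 97, 1, 27, 43, 76, 25]
Pass 1: [41, 50, 1, 27, 43, 76, 25, 97] (5 swaps)
Pass 2: [41, 1, 27, 43, 50, 25, 76, 97] (4 swaps)
Pass 3: [1, 27, 41, 43, 25, 50, 76, 97] (3 swaps)

After 3 passes: [1, 27, 41, 43, 25, 50, 76, 97]


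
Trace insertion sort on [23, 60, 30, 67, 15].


Initial: [23, 60, 30, 67, 15]
Insert 60: [23, 60, 30, 67, 15]
Insert 30: [23, 30, 60, 67, 15]
Insert 67: [23, 30, 60, 67, 15]
Insert 15: [15, 23, 30, 60, 67]

Sorted: [15, 23, 30, 60, 67]


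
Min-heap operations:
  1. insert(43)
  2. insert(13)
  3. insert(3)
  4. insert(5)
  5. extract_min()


insert(43) -> [43]
insert(13) -> [13, 43]
insert(3) -> [3, 43, 13]
insert(5) -> [3, 5, 13, 43]
extract_min()->3, [5, 43, 13]

Final heap: [5, 43, 13]


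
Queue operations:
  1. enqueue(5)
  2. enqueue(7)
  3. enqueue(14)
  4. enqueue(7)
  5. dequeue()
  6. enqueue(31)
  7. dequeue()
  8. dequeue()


enqueue(5) -> [5]
enqueue(7) -> [5, 7]
enqueue(14) -> [5, 7, 14]
enqueue(7) -> [5, 7, 14, 7]
dequeue()->5, [7, 14, 7]
enqueue(31) -> [7, 14, 7, 31]
dequeue()->7, [14, 7, 31]
dequeue()->14, [7, 31]

Final queue: [7, 31]


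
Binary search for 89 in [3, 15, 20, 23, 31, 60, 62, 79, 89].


Step 1: lo=0, hi=8, mid=4, val=31
Step 2: lo=5, hi=8, mid=6, val=62
Step 3: lo=7, hi=8, mid=7, val=79
Step 4: lo=8, hi=8, mid=8, val=89

Found at index 8


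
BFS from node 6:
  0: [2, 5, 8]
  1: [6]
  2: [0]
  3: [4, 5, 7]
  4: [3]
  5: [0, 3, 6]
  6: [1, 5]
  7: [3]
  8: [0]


Visit 6, enqueue [1, 5]
Visit 1, enqueue []
Visit 5, enqueue [0, 3]
Visit 0, enqueue [2, 8]
Visit 3, enqueue [4, 7]
Visit 2, enqueue []
Visit 8, enqueue []
Visit 4, enqueue []
Visit 7, enqueue []

BFS order: [6, 1, 5, 0, 3, 2, 8, 4, 7]


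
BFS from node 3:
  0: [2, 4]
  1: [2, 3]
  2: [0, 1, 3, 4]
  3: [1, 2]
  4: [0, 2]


Visit 3, enqueue [1, 2]
Visit 1, enqueue []
Visit 2, enqueue [0, 4]
Visit 0, enqueue []
Visit 4, enqueue []

BFS order: [3, 1, 2, 0, 4]


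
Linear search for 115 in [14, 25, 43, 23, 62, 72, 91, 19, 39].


i=0: 14!=115
i=1: 25!=115
i=2: 43!=115
i=3: 23!=115
i=4: 62!=115
i=5: 72!=115
i=6: 91!=115
i=7: 19!=115
i=8: 39!=115

Not found, 9 comps


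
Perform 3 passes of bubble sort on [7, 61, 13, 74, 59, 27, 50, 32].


Initial: [7, 61, 13, 74, 59, 27, 50, 32]
Pass 1: [7, 13, 61, 59, 27, 50, 32, 74] (5 swaps)
Pass 2: [7, 13, 59, 27, 50, 32, 61, 74] (4 swaps)
Pass 3: [7, 13, 27, 50, 32, 59, 61, 74] (3 swaps)

After 3 passes: [7, 13, 27, 50, 32, 59, 61, 74]


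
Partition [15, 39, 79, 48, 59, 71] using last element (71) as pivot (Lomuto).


Pivot: 71
  15 <= 71: advance i (no swap)
  39 <= 71: advance i (no swap)
  48 <= 71: swap -> [15, 39, 48, 79, 59, 71]
  59 <= 71: swap -> [15, 39, 48, 59, 79, 71]
Place pivot at 4: [15, 39, 48, 59, 71, 79]

Partitioned: [15, 39, 48, 59, 71, 79]


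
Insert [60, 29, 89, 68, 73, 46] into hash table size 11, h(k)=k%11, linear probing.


Insert 60: h=5 -> slot 5
Insert 29: h=7 -> slot 7
Insert 89: h=1 -> slot 1
Insert 68: h=2 -> slot 2
Insert 73: h=7, 1 probes -> slot 8
Insert 46: h=2, 1 probes -> slot 3

Table: [None, 89, 68, 46, None, 60, None, 29, 73, None, None]


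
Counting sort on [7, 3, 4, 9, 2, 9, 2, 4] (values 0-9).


Input: [7, 3, 4, 9, 2, 9, 2, 4]
Counts: [0, 0, 2, 1, 2, 0, 0, 1, 0, 2]

Sorted: [2, 2, 3, 4, 4, 7, 9, 9]


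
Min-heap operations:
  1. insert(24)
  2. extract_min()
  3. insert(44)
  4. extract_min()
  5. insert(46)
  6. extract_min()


insert(24) -> [24]
extract_min()->24, []
insert(44) -> [44]
extract_min()->44, []
insert(46) -> [46]
extract_min()->46, []

Final heap: []


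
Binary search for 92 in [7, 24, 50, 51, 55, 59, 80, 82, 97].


Step 1: lo=0, hi=8, mid=4, val=55
Step 2: lo=5, hi=8, mid=6, val=80
Step 3: lo=7, hi=8, mid=7, val=82
Step 4: lo=8, hi=8, mid=8, val=97

Not found


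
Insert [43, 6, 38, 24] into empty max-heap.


Insert 43: [43]
Insert 6: [43, 6]
Insert 38: [43, 6, 38]
Insert 24: [43, 24, 38, 6]

Final heap: [43, 24, 38, 6]


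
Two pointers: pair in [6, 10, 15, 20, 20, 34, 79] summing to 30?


lo=0(6)+hi=6(79)=85
lo=0(6)+hi=5(34)=40
lo=0(6)+hi=4(20)=26
lo=1(10)+hi=4(20)=30

Yes: 10+20=30


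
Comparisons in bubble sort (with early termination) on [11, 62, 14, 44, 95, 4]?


Algorithm: bubble sort (with early termination)
Input: [11, 62, 14, 44, 95, 4]
Sorted: [4, 11, 14, 44, 62, 95]

15


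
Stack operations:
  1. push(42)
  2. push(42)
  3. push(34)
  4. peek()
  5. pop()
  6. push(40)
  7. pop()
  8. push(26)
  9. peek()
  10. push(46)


push(42) -> [42]
push(42) -> [42, 42]
push(34) -> [42, 42, 34]
peek()->34
pop()->34, [42, 42]
push(40) -> [42, 42, 40]
pop()->40, [42, 42]
push(26) -> [42, 42, 26]
peek()->26
push(46) -> [42, 42, 26, 46]

Final stack: [42, 42, 26, 46]


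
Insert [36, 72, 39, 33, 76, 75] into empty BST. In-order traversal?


Insert 36: root
Insert 72: R from 36
Insert 39: R from 36 -> L from 72
Insert 33: L from 36
Insert 76: R from 36 -> R from 72
Insert 75: R from 36 -> R from 72 -> L from 76

In-order: [33, 36, 39, 72, 75, 76]


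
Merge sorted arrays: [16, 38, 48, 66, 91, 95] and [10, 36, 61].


Take 10 from B
Take 16 from A
Take 36 from B
Take 38 from A
Take 48 from A
Take 61 from B

Merged: [10, 16, 36, 38, 48, 61, 66, 91, 95]


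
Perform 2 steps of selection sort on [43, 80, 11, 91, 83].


Initial: [43, 80, 11, 91, 83]
Step 1: min=11 at 2
  Swap: [11, 80, 43, 91, 83]
Step 2: min=43 at 2
  Swap: [11, 43, 80, 91, 83]

After 2 steps: [11, 43, 80, 91, 83]


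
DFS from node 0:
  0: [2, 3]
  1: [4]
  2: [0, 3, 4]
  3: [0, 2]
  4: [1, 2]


Visit 0, push [3, 2]
Visit 2, push [4, 3]
Visit 3, push []
Visit 4, push [1]
Visit 1, push []

DFS order: [0, 2, 3, 4, 1]


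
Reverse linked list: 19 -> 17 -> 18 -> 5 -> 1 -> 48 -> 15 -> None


Step 1: curr=19, set curr.next=prev(None) | reversed so far: 19
Step 2: curr=17, set curr.next=prev(19) | reversed so far: 17 -> 19
Step 3: curr=18, set curr.next=prev(17) | reversed so far: 18 -> 17 -> 19
Step 4: curr=5, set curr.next=prev(18) | reversed so far: 5 -> 18 -> 17 -> 19
Step 5: curr=1, set curr.next=prev(5) | reversed so far: 1 -> 5 -> 18 -> 17 -> 19
Step 6: curr=48, set curr.next=prev(1) | reversed so far: 48 -> 1 -> 5 -> 18 -> 17 -> 19
Step 7: curr=15, set curr.next=prev(48) | reversed so far: 15 -> 48 -> 1 -> 5 -> 18 -> 17 -> 19

15 -> 48 -> 1 -> 5 -> 18 -> 17 -> 19 -> None


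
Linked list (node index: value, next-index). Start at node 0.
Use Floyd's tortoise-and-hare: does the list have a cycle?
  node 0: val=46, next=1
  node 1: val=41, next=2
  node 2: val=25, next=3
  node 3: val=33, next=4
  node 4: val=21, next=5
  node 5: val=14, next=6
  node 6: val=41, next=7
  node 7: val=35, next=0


Floyd's tortoise (slow, +1) and hare (fast, +2):
  init: slow=0, fast=0
  step 1: slow=1, fast=2
  step 2: slow=2, fast=4
  step 3: slow=3, fast=6
  step 4: slow=4, fast=0
  step 5: slow=5, fast=2
  step 6: slow=6, fast=4
  step 7: slow=7, fast=6
  step 8: slow=0, fast=0
  slow == fast at node 0: cycle detected

Cycle: yes


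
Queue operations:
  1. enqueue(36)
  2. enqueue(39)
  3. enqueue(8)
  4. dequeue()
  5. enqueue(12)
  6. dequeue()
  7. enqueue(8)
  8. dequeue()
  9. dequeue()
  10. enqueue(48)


enqueue(36) -> [36]
enqueue(39) -> [36, 39]
enqueue(8) -> [36, 39, 8]
dequeue()->36, [39, 8]
enqueue(12) -> [39, 8, 12]
dequeue()->39, [8, 12]
enqueue(8) -> [8, 12, 8]
dequeue()->8, [12, 8]
dequeue()->12, [8]
enqueue(48) -> [8, 48]

Final queue: [8, 48]


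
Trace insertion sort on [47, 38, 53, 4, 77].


Initial: [47, 38, 53, 4, 77]
Insert 38: [38, 47, 53, 4, 77]
Insert 53: [38, 47, 53, 4, 77]
Insert 4: [4, 38, 47, 53, 77]
Insert 77: [4, 38, 47, 53, 77]

Sorted: [4, 38, 47, 53, 77]


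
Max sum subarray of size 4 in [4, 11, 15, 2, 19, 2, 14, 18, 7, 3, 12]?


[0:4]: 32
[1:5]: 47
[2:6]: 38
[3:7]: 37
[4:8]: 53
[5:9]: 41
[6:10]: 42
[7:11]: 40

Max: 53 at [4:8]


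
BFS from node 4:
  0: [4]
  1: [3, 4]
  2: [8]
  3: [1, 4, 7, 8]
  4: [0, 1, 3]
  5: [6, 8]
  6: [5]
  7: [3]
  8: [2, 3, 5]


Visit 4, enqueue [0, 1, 3]
Visit 0, enqueue []
Visit 1, enqueue []
Visit 3, enqueue [7, 8]
Visit 7, enqueue []
Visit 8, enqueue [2, 5]
Visit 2, enqueue []
Visit 5, enqueue [6]
Visit 6, enqueue []

BFS order: [4, 0, 1, 3, 7, 8, 2, 5, 6]


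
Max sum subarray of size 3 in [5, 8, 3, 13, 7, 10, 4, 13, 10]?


[0:3]: 16
[1:4]: 24
[2:5]: 23
[3:6]: 30
[4:7]: 21
[5:8]: 27
[6:9]: 27

Max: 30 at [3:6]


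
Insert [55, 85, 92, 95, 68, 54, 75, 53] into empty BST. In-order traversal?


Insert 55: root
Insert 85: R from 55
Insert 92: R from 55 -> R from 85
Insert 95: R from 55 -> R from 85 -> R from 92
Insert 68: R from 55 -> L from 85
Insert 54: L from 55
Insert 75: R from 55 -> L from 85 -> R from 68
Insert 53: L from 55 -> L from 54

In-order: [53, 54, 55, 68, 75, 85, 92, 95]


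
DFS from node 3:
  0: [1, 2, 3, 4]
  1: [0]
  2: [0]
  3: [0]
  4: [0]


Visit 3, push [0]
Visit 0, push [4, 2, 1]
Visit 1, push []
Visit 2, push []
Visit 4, push []

DFS order: [3, 0, 1, 2, 4]


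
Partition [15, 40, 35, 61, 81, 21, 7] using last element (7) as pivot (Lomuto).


Pivot: 7
Place pivot at 0: [7, 40, 35, 61, 81, 21, 15]

Partitioned: [7, 40, 35, 61, 81, 21, 15]


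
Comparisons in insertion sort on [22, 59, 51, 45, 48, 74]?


Algorithm: insertion sort
Input: [22, 59, 51, 45, 48, 74]
Sorted: [22, 45, 48, 51, 59, 74]

10


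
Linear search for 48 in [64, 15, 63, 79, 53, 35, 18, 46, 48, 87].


i=0: 64!=48
i=1: 15!=48
i=2: 63!=48
i=3: 79!=48
i=4: 53!=48
i=5: 35!=48
i=6: 18!=48
i=7: 46!=48
i=8: 48==48 found!

Found at 8, 9 comps


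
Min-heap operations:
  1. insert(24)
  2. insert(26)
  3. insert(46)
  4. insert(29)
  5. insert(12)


insert(24) -> [24]
insert(26) -> [24, 26]
insert(46) -> [24, 26, 46]
insert(29) -> [24, 26, 46, 29]
insert(12) -> [12, 24, 46, 29, 26]

Final heap: [12, 24, 46, 29, 26]


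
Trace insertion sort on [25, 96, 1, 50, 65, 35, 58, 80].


Initial: [25, 96, 1, 50, 65, 35, 58, 80]
Insert 96: [25, 96, 1, 50, 65, 35, 58, 80]
Insert 1: [1, 25, 96, 50, 65, 35, 58, 80]
Insert 50: [1, 25, 50, 96, 65, 35, 58, 80]
Insert 65: [1, 25, 50, 65, 96, 35, 58, 80]
Insert 35: [1, 25, 35, 50, 65, 96, 58, 80]
Insert 58: [1, 25, 35, 50, 58, 65, 96, 80]
Insert 80: [1, 25, 35, 50, 58, 65, 80, 96]

Sorted: [1, 25, 35, 50, 58, 65, 80, 96]


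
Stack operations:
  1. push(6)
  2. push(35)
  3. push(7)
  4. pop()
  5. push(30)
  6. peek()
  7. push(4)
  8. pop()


push(6) -> [6]
push(35) -> [6, 35]
push(7) -> [6, 35, 7]
pop()->7, [6, 35]
push(30) -> [6, 35, 30]
peek()->30
push(4) -> [6, 35, 30, 4]
pop()->4, [6, 35, 30]

Final stack: [6, 35, 30]


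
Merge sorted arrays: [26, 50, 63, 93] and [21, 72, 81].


Take 21 from B
Take 26 from A
Take 50 from A
Take 63 from A
Take 72 from B
Take 81 from B

Merged: [21, 26, 50, 63, 72, 81, 93]


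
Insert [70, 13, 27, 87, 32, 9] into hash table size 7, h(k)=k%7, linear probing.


Insert 70: h=0 -> slot 0
Insert 13: h=6 -> slot 6
Insert 27: h=6, 2 probes -> slot 1
Insert 87: h=3 -> slot 3
Insert 32: h=4 -> slot 4
Insert 9: h=2 -> slot 2

Table: [70, 27, 9, 87, 32, None, 13]


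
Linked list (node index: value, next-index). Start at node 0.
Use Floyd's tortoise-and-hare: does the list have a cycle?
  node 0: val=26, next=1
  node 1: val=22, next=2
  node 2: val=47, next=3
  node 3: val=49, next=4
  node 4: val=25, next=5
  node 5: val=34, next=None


Floyd's tortoise (slow, +1) and hare (fast, +2):
  init: slow=0, fast=0
  step 1: slow=1, fast=2
  step 2: slow=2, fast=4
  step 3: fast 4->5->None, no cycle

Cycle: no
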